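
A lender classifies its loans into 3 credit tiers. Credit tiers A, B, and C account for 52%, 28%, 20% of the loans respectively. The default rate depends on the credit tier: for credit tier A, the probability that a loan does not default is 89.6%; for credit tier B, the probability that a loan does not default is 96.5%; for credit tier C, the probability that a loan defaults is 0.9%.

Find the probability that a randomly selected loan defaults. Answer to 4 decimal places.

0.0657

P(D|A) = 1 − 0.896 = 0.104.
P(D|B) = 1 − 0.965 = 0.035.
Summing over the partition,
P(D) = P(D|A)·P(A) + P(D|B)·P(B) + P(D|C)·P(C)
      = 0.104·0.52 + 0.035·0.28 + 0.009·0.2
      = 0.05408 + 0.0098 + 0.0018 = 0.06568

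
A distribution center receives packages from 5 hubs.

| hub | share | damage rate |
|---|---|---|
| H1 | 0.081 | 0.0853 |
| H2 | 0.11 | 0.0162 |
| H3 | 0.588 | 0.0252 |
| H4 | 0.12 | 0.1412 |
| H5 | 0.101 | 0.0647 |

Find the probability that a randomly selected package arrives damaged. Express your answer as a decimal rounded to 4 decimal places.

0.0470

By the law of total probability,
P(D) = P(D|H1)·P(H1) + P(D|H2)·P(H2) + P(D|H3)·P(H3) + P(D|H4)·P(H4) + P(D|H5)·P(H5)
      = 0.0853·0.081 + 0.0162·0.11 + 0.0252·0.588 + 0.1412·0.12 + 0.0647·0.101
      = 0.0069093 + 0.001782 + 0.0148176 + 0.016944 + 0.0065347 = 0.0469876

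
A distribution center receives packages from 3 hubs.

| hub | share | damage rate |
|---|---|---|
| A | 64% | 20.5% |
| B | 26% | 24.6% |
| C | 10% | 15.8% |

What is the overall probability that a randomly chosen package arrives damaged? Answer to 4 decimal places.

Summing over the partition,
P(D) = P(D|A)·P(A) + P(D|B)·P(B) + P(D|C)·P(C)
      = 0.205·0.64 + 0.246·0.26 + 0.158·0.1
      = 0.1312 + 0.06396 + 0.0158 = 0.21096

P(D) ≈ 0.2110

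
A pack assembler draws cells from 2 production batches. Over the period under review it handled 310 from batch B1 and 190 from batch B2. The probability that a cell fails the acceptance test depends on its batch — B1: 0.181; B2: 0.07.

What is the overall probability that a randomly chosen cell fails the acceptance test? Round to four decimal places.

Total: 310 + 190 = 500.
P(B1) = 310/500 = 0.62. P(B2) = 190/500 = 0.38.
Using total probability over the partition,
P(F) = P(F|B1)·P(B1) + P(F|B2)·P(B2)
      = 0.181·0.62 + 0.07·0.38
      = 0.11222 + 0.0266 = 0.13882

P(F) ≈ 0.1388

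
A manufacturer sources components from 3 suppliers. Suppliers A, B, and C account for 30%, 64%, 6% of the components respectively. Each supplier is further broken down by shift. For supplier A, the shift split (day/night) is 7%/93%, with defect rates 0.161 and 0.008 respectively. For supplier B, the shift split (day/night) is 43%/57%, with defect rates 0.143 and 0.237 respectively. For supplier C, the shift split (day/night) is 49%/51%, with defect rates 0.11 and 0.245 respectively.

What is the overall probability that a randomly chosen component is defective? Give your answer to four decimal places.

P(D|A) = 0.07·0.161 + 0.93·0.008 = 0.01127 + 0.00744 = 0.01871
P(D|B) = 0.43·0.143 + 0.57·0.237 = 0.06149 + 0.13509 = 0.19658
P(D|C) = 0.49·0.11 + 0.51·0.245 = 0.0539 + 0.12495 = 0.17885
By total probability over the outer partition,
P(D) = 0.3·0.01871 + 0.64·0.19658 + 0.06·0.17885
      = 0.005613 + 0.1258112 + 0.010731 = 0.1421552

P(D) ≈ 0.1422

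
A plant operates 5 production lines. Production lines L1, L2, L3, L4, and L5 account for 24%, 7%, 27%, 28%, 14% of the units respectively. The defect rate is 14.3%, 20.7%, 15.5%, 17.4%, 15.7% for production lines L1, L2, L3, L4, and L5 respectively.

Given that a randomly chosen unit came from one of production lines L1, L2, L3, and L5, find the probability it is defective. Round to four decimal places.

0.1564

Let S = {L1, L2, L3, L5}.
P(S) = 0.24 + 0.07 + 0.27 + 0.14 = 0.72.
P(D ∩ S) = 0.143·0.24 + 0.207·0.07 + 0.155·0.27 + 0.157·0.14 = 0.03432 + 0.01449 + 0.04185 + 0.02198 = 0.11264.
P(D | S) = 0.11264 / 0.72 = 0.156444…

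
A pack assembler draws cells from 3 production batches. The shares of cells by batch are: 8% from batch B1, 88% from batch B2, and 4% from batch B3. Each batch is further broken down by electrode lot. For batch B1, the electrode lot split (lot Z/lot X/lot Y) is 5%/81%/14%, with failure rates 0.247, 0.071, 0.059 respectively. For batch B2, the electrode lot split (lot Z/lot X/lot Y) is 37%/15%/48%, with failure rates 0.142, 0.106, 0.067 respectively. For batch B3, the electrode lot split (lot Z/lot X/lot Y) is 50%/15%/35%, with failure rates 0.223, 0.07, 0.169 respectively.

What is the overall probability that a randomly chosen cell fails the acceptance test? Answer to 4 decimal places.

0.1020

P(F|B1) = 0.05·0.247 + 0.81·0.071 + 0.14·0.059 = 0.01235 + 0.05751 + 0.00826 = 0.07812
P(F|B2) = 0.37·0.142 + 0.15·0.106 + 0.48·0.067 = 0.05254 + 0.0159 + 0.03216 = 0.1006
P(F|B3) = 0.5·0.223 + 0.15·0.07 + 0.35·0.169 = 0.1115 + 0.0105 + 0.05915 = 0.18115
Then overall,
P(F) = 0.08·0.07812 + 0.88·0.1006 + 0.04·0.18115
      = 0.0062496 + 0.088528 + 0.007246 = 0.1020236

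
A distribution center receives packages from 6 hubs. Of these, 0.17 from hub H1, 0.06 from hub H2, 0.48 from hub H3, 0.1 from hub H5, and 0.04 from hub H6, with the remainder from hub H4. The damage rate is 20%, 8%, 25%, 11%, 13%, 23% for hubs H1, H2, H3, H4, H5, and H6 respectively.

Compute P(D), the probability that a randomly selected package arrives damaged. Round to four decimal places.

P(H4) = 1 − (0.17 + 0.06 + 0.48 + 0.1 + 0.04) = 0.15.
Using total probability over the partition,
P(D) = P(D|H1)·P(H1) + P(D|H2)·P(H2) + P(D|H3)·P(H3) + P(D|H4)·P(H4) + P(D|H5)·P(H5) + P(D|H6)·P(H6)
      = 0.2·0.17 + 0.08·0.06 + 0.25·0.48 + 0.11·0.15 + 0.13·0.1 + 0.23·0.04
      = 0.034 + 0.0048 + 0.12 + 0.0165 + 0.013 + 0.0092 = 0.1975

0.1975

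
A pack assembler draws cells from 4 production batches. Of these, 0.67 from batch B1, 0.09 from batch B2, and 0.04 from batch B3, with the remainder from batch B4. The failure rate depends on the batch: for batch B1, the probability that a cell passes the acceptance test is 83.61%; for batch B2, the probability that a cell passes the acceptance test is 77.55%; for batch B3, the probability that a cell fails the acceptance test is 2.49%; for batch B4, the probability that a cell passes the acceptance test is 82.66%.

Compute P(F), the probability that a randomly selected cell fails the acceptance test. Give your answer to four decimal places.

P(F) ≈ 0.1657

P(B4) = 1 − (0.67 + 0.09 + 0.04) = 0.2.
P(F|B1) = 1 − 0.8361 = 0.1639.
P(F|B2) = 1 − 0.7755 = 0.2245.
P(F|B4) = 1 − 0.8266 = 0.1734.
Using total probability over the partition,
P(F) = P(F|B1)·P(B1) + P(F|B2)·P(B2) + P(F|B3)·P(B3) + P(F|B4)·P(B4)
      = 0.1639·0.67 + 0.2245·0.09 + 0.0249·0.04 + 0.1734·0.2
      = 0.109813 + 0.020205 + 0.000996 + 0.03468 = 0.165694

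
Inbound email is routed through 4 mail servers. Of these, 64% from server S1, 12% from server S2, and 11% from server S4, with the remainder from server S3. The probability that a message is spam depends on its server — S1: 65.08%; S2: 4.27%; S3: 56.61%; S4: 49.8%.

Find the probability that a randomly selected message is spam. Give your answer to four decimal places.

P(S3) = 1 − (0.64 + 0.12 + 0.11) = 0.13.
P(S) = P(S|S1)·P(S1) + P(S|S2)·P(S2) + P(S|S3)·P(S3) + P(S|S4)·P(S4)
      = 0.6508·0.64 + 0.0427·0.12 + 0.5661·0.13 + 0.498·0.11
      = 0.416512 + 0.005124 + 0.073593 + 0.05478 = 0.550009

0.5500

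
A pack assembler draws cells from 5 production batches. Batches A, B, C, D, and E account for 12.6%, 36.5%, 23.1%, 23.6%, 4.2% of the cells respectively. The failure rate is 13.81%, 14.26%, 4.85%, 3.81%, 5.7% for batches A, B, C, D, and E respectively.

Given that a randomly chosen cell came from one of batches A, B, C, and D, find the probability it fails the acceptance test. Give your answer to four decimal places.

Let S = {A, B, C, D}.
P(S) = 0.126 + 0.365 + 0.231 + 0.236 = 0.958.
P(F ∩ S) = 0.1381·0.126 + 0.1426·0.365 + 0.0485·0.231 + 0.0381·0.236 = 0.0174006 + 0.052049 + 0.0112035 + 0.0089916 = 0.0896447.
P(F | S) = 0.0896447 / 0.958 = 0.093575…

0.0936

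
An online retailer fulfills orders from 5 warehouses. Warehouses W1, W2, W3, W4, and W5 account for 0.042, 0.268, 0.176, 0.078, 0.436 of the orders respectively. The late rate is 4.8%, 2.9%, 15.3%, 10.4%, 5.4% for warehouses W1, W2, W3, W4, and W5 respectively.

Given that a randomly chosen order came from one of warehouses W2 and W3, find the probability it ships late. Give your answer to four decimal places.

0.0782

Let S = {W2, W3}.
P(S) = 0.268 + 0.176 = 0.444.
P(L ∩ S) = 0.029·0.268 + 0.153·0.176 = 0.007772 + 0.026928 = 0.0347.
P(L | S) = 0.0347 / 0.444 = 0.078153…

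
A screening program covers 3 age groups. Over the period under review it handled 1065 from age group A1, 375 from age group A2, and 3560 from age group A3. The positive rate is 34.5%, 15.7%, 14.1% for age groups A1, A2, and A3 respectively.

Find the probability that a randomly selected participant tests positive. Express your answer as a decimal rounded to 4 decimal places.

Total: 1065 + 375 + 3560 = 5000.
P(A1) = 1065/5000 = 0.213. P(A2) = 375/5000 = 0.075. P(A3) = 3560/5000 = 0.712.
Using total probability over the partition,
P(T) = P(T|A1)·P(A1) + P(T|A2)·P(A2) + P(T|A3)·P(A3)
      = 0.345·0.213 + 0.157·0.075 + 0.141·0.712
      = 0.073485 + 0.011775 + 0.100392 = 0.185652

P(T) ≈ 0.1857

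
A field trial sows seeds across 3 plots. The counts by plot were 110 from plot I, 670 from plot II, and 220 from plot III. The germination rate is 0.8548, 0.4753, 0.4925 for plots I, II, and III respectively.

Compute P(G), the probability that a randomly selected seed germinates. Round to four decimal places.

P(G) ≈ 0.5208

Total: 110 + 670 + 220 = 1000.
P(I) = 110/1000 = 0.11. P(II) = 670/1000 = 0.67. P(III) = 220/1000 = 0.22.
By the law of total probability,
P(G) = P(G|I)·P(I) + P(G|II)·P(II) + P(G|III)·P(III)
      = 0.8548·0.11 + 0.4753·0.67 + 0.4925·0.22
      = 0.094028 + 0.318451 + 0.10835 = 0.520829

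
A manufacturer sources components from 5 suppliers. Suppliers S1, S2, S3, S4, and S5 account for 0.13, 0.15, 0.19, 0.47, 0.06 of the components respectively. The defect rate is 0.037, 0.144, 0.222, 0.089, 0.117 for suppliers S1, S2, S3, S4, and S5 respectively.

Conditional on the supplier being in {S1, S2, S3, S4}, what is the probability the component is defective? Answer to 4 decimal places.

Let S = {S1, S2, S3, S4}.
P(S) = 0.13 + 0.15 + 0.19 + 0.47 = 0.94.
P(D ∩ S) = 0.037·0.13 + 0.144·0.15 + 0.222·0.19 + 0.089·0.47 = 0.00481 + 0.0216 + 0.04218 + 0.04183 = 0.11042.
P(D | S) = 0.11042 / 0.94 = 0.117468…

0.1175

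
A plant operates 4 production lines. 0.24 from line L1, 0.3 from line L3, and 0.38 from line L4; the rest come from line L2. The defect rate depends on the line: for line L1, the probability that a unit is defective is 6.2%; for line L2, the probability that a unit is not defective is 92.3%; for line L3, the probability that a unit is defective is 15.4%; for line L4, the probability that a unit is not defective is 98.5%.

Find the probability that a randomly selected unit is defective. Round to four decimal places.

P(L2) = 1 − (0.24 + 0.3 + 0.38) = 0.08.
P(D|L2) = 1 − 0.923 = 0.077.
P(D|L4) = 1 − 0.985 = 0.015.
P(D) = P(D|L1)·P(L1) + P(D|L2)·P(L2) + P(D|L3)·P(L3) + P(D|L4)·P(L4)
      = 0.062·0.24 + 0.077·0.08 + 0.154·0.3 + 0.015·0.38
      = 0.01488 + 0.00616 + 0.0462 + 0.0057 = 0.07294

0.0729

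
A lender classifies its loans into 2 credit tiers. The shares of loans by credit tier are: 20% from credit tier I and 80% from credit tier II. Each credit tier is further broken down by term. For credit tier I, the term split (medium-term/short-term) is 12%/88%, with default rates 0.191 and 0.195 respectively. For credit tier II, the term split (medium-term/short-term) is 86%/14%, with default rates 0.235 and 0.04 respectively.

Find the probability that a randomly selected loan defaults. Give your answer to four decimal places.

P(D|I) = 0.12·0.191 + 0.88·0.195 = 0.02292 + 0.1716 = 0.19452
P(D|II) = 0.86·0.235 + 0.14·0.04 = 0.2021 + 0.0056 = 0.2077
By total probability over the outer partition,
P(D) = 0.2·0.19452 + 0.8·0.2077
      = 0.038904 + 0.16616 = 0.205064

P(D) ≈ 0.2051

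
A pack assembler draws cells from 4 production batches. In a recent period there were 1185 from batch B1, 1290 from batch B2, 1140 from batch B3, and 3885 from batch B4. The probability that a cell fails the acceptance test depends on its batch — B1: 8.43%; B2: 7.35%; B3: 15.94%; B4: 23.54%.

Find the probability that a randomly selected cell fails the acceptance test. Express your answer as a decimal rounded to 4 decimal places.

0.1721

Total: 1185 + 1290 + 1140 + 3885 = 7500.
P(B1) = 1185/7500 = 0.158. P(B2) = 1290/7500 = 0.172. P(B3) = 1140/7500 = 0.152. P(B4) = 3885/7500 = 0.518.
Using total probability over the partition,
P(F) = P(F|B1)·P(B1) + P(F|B2)·P(B2) + P(F|B3)·P(B3) + P(F|B4)·P(B4)
      = 0.0843·0.158 + 0.0735·0.172 + 0.1594·0.152 + 0.2354·0.518
      = 0.0133194 + 0.012642 + 0.0242288 + 0.1219372 = 0.1721274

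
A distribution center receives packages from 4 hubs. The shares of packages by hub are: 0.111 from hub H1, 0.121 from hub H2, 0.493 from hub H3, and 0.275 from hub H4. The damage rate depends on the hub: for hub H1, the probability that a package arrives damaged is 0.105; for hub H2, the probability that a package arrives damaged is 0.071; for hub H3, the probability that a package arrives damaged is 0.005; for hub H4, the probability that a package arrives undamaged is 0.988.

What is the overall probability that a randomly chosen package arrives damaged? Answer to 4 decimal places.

P(D) ≈ 0.0260

P(D|H4) = 1 − 0.988 = 0.012.
P(D) = P(D|H1)·P(H1) + P(D|H2)·P(H2) + P(D|H3)·P(H3) + P(D|H4)·P(H4)
      = 0.105·0.111 + 0.071·0.121 + 0.005·0.493 + 0.012·0.275
      = 0.011655 + 0.008591 + 0.002465 + 0.0033 = 0.026011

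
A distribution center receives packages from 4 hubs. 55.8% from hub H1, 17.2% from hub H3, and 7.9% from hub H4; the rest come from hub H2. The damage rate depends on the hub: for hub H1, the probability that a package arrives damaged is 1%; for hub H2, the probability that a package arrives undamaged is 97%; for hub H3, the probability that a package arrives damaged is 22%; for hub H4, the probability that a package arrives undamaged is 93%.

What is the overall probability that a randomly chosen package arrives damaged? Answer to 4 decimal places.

0.0547

P(H2) = 1 − (0.558 + 0.172 + 0.079) = 0.191.
P(D|H2) = 1 − 0.97 = 0.03.
P(D|H4) = 1 − 0.93 = 0.07.
Summing over the partition,
P(D) = P(D|H1)·P(H1) + P(D|H2)·P(H2) + P(D|H3)·P(H3) + P(D|H4)·P(H4)
      = 0.01·0.558 + 0.03·0.191 + 0.22·0.172 + 0.07·0.079
      = 0.00558 + 0.00573 + 0.03784 + 0.00553 = 0.05468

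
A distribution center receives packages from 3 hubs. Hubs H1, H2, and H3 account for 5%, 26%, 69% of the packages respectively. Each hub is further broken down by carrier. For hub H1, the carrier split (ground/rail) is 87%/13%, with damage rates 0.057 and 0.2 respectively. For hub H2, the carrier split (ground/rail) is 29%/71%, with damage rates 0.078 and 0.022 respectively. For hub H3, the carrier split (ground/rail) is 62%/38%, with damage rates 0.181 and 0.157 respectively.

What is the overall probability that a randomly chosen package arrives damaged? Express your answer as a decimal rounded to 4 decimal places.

P(D|H1) = 0.87·0.057 + 0.13·0.2 = 0.04959 + 0.026 = 0.07559
P(D|H2) = 0.29·0.078 + 0.71·0.022 = 0.02262 + 0.01562 = 0.03824
P(D|H3) = 0.62·0.181 + 0.38·0.157 = 0.11222 + 0.05966 = 0.17188
Then overall,
P(D) = 0.05·0.07559 + 0.26·0.03824 + 0.69·0.17188
      = 0.0037795 + 0.0099424 + 0.1185972 = 0.1323191

P(D) ≈ 0.1323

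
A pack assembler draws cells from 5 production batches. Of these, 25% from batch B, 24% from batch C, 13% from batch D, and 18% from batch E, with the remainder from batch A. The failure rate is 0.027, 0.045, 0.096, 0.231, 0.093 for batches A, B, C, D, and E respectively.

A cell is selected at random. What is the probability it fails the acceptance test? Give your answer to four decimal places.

P(F) ≈ 0.0865

P(A) = 1 − (0.25 + 0.24 + 0.13 + 0.18) = 0.2.
P(F) = P(F|A)·P(A) + P(F|B)·P(B) + P(F|C)·P(C) + P(F|D)·P(D) + P(F|E)·P(E)
      = 0.027·0.2 + 0.045·0.25 + 0.096·0.24 + 0.231·0.13 + 0.093·0.18
      = 0.0054 + 0.01125 + 0.02304 + 0.03003 + 0.01674 = 0.08646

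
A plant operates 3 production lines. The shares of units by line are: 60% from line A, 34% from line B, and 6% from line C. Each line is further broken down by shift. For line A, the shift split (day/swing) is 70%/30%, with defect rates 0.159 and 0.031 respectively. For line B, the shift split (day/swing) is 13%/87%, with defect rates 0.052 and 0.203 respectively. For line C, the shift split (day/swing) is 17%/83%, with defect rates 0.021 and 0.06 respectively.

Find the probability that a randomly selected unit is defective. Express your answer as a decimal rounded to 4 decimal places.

P(D|A) = 0.7·0.159 + 0.3·0.031 = 0.1113 + 0.0093 = 0.1206
P(D|B) = 0.13·0.052 + 0.87·0.203 = 0.00676 + 0.17661 = 0.18337
P(D|C) = 0.17·0.021 + 0.83·0.06 = 0.00357 + 0.0498 = 0.05337
By total probability over the outer partition,
P(D) = 0.6·0.1206 + 0.34·0.18337 + 0.06·0.05337
      = 0.07236 + 0.0623458 + 0.0032022 = 0.137908

P(D) ≈ 0.1379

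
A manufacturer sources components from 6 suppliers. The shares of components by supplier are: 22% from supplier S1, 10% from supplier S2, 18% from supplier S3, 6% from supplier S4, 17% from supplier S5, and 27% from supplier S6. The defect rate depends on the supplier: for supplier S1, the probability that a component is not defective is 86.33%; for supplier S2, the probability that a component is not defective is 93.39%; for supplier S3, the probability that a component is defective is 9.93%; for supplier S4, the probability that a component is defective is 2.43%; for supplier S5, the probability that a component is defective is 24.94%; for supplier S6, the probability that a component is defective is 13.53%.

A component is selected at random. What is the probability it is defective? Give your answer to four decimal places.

P(D) ≈ 0.1349

P(D|S1) = 1 − 0.8633 = 0.1367.
P(D|S2) = 1 − 0.9339 = 0.0661.
By the law of total probability,
P(D) = P(D|S1)·P(S1) + P(D|S2)·P(S2) + P(D|S3)·P(S3) + P(D|S4)·P(S4) + P(D|S5)·P(S5) + P(D|S6)·P(S6)
      = 0.1367·0.22 + 0.0661·0.1 + 0.0993·0.18 + 0.0243·0.06 + 0.2494·0.17 + 0.1353·0.27
      = 0.030074 + 0.00661 + 0.017874 + 0.001458 + 0.042398 + 0.036531 = 0.134945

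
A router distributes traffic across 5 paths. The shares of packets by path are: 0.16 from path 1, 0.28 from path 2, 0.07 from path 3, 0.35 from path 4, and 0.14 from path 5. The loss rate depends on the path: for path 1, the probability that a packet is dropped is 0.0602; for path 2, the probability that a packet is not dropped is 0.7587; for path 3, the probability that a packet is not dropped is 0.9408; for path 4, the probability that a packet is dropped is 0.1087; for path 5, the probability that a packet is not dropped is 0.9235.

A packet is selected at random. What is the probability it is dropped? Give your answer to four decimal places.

P(L|2) = 1 − 0.7587 = 0.2413.
P(L|3) = 1 − 0.9408 = 0.0592.
P(L|5) = 1 − 0.9235 = 0.0765.
P(L) = P(L|1)·P(1) + P(L|2)·P(2) + P(L|3)·P(3) + P(L|4)·P(4) + P(L|5)·P(5)
      = 0.0602·0.16 + 0.2413·0.28 + 0.0592·0.07 + 0.1087·0.35 + 0.0765·0.14
      = 0.009632 + 0.067564 + 0.004144 + 0.038045 + 0.01071 = 0.130095

0.1301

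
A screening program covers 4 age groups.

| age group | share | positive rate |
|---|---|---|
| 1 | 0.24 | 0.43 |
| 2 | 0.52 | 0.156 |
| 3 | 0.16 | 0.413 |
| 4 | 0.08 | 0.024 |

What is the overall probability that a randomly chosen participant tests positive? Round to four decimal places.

P(T) ≈ 0.2523

P(T) = P(T|1)·P(1) + P(T|2)·P(2) + P(T|3)·P(3) + P(T|4)·P(4)
      = 0.43·0.24 + 0.156·0.52 + 0.413·0.16 + 0.024·0.08
      = 0.1032 + 0.08112 + 0.06608 + 0.00192 = 0.25232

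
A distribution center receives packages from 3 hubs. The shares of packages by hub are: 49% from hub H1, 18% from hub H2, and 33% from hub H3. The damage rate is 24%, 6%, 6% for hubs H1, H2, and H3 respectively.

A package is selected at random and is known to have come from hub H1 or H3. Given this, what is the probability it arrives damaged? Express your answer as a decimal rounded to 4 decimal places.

Let S = {H1, H3}.
P(S) = 0.49 + 0.33 = 0.82.
P(D ∩ S) = 0.24·0.49 + 0.06·0.33 = 0.1176 + 0.0198 = 0.1374.
P(D | S) = 0.1374 / 0.82 = 0.167561…

P(D|S) ≈ 0.1676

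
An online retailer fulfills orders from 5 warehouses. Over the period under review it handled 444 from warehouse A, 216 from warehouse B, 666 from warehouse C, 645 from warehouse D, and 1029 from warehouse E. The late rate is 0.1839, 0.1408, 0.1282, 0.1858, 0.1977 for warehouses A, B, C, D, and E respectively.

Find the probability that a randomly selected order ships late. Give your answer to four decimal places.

0.1736

Total: 444 + 216 + 666 + 645 + 1029 = 3000.
P(A) = 444/3000 = 0.148. P(B) = 216/3000 = 0.072. P(C) = 666/3000 = 0.222. P(D) = 645/3000 = 0.215. P(E) = 1029/3000 = 0.343.
P(L) = P(L|A)·P(A) + P(L|B)·P(B) + P(L|C)·P(C) + P(L|D)·P(D) + P(L|E)·P(E)
      = 0.1839·0.148 + 0.1408·0.072 + 0.1282·0.222 + 0.1858·0.215 + 0.1977·0.343
      = 0.0272172 + 0.0101376 + 0.0284604 + 0.039947 + 0.0678111 = 0.1735733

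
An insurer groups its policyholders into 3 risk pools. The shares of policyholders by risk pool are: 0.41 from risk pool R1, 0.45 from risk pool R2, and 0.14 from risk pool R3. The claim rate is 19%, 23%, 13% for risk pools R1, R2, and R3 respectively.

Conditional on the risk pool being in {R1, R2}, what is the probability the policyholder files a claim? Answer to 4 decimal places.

0.2109

Let S = {R1, R2}.
P(S) = 0.41 + 0.45 = 0.86.
P(C ∩ S) = 0.19·0.41 + 0.23·0.45 = 0.0779 + 0.1035 = 0.1814.
P(C | S) = 0.1814 / 0.86 = 0.210930…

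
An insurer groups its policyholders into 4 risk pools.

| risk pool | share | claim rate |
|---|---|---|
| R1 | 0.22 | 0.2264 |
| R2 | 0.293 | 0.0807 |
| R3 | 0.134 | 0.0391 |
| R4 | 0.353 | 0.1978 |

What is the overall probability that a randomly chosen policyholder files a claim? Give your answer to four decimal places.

Summing over the partition,
P(C) = P(C|R1)·P(R1) + P(C|R2)·P(R2) + P(C|R3)·P(R3) + P(C|R4)·P(R4)
      = 0.2264·0.22 + 0.0807·0.293 + 0.0391·0.134 + 0.1978·0.353
      = 0.049808 + 0.0236451 + 0.0052394 + 0.0698234 = 0.1485159

P(C) ≈ 0.1485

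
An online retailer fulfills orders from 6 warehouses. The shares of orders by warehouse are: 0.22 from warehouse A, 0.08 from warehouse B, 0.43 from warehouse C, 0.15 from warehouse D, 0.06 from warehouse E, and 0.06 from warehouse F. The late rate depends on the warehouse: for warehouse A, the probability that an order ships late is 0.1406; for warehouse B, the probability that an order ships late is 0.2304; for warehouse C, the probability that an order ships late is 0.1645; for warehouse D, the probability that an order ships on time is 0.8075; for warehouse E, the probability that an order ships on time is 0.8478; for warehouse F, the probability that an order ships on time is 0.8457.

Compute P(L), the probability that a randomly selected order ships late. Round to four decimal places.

P(L) ≈ 0.1674

P(L|D) = 1 − 0.8075 = 0.1925.
P(L|E) = 1 − 0.8478 = 0.1522.
P(L|F) = 1 − 0.8457 = 0.1543.
P(L) = P(L|A)·P(A) + P(L|B)·P(B) + P(L|C)·P(C) + P(L|D)·P(D) + P(L|E)·P(E) + P(L|F)·P(F)
      = 0.1406·0.22 + 0.2304·0.08 + 0.1645·0.43 + 0.1925·0.15 + 0.1522·0.06 + 0.1543·0.06
      = 0.030932 + 0.018432 + 0.070735 + 0.028875 + 0.009132 + 0.009258 = 0.167364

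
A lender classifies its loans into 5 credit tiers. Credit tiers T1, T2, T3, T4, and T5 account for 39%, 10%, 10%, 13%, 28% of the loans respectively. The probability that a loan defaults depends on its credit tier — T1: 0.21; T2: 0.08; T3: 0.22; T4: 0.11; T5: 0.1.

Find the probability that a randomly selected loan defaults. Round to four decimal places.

P(D) ≈ 0.1542

Using total probability over the partition,
P(D) = P(D|T1)·P(T1) + P(D|T2)·P(T2) + P(D|T3)·P(T3) + P(D|T4)·P(T4) + P(D|T5)·P(T5)
      = 0.21·0.39 + 0.08·0.1 + 0.22·0.1 + 0.11·0.13 + 0.1·0.28
      = 0.0819 + 0.008 + 0.022 + 0.0143 + 0.028 = 0.1542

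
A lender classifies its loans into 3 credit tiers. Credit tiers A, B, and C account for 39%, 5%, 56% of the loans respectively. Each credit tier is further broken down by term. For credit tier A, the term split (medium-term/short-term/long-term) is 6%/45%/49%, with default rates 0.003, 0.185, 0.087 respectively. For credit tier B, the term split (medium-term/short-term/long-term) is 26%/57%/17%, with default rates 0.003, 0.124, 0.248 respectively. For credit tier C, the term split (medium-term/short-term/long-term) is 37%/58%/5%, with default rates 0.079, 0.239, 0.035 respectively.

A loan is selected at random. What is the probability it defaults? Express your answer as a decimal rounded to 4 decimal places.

P(D|A) = 0.06·0.003 + 0.45·0.185 + 0.49·0.087 = 0.00018 + 0.08325 + 0.04263 = 0.12606
P(D|B) = 0.26·0.003 + 0.57·0.124 + 0.17·0.248 = 0.00078 + 0.07068 + 0.04216 = 0.11362
P(D|C) = 0.37·0.079 + 0.58·0.239 + 0.05·0.035 = 0.02923 + 0.13862 + 0.00175 = 0.1696
By total probability over the outer partition,
P(D) = 0.39·0.12606 + 0.05·0.11362 + 0.56·0.1696
      = 0.0491634 + 0.005681 + 0.094976 = 0.1498204

P(D) ≈ 0.1498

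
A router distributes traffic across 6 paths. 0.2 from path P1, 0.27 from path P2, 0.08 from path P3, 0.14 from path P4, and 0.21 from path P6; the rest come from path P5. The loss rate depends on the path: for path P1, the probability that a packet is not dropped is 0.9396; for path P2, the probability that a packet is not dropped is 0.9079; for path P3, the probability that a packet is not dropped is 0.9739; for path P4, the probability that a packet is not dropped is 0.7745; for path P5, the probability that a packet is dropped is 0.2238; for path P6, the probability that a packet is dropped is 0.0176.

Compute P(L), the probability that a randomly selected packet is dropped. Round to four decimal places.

0.0967

P(P5) = 1 − (0.2 + 0.27 + 0.08 + 0.14 + 0.21) = 0.1.
P(L|P1) = 1 − 0.9396 = 0.0604.
P(L|P2) = 1 − 0.9079 = 0.0921.
P(L|P3) = 1 − 0.9739 = 0.0261.
P(L|P4) = 1 − 0.7745 = 0.2255.
By the law of total probability,
P(L) = P(L|P1)·P(P1) + P(L|P2)·P(P2) + P(L|P3)·P(P3) + P(L|P4)·P(P4) + P(L|P5)·P(P5) + P(L|P6)·P(P6)
      = 0.0604·0.2 + 0.0921·0.27 + 0.0261·0.08 + 0.2255·0.14 + 0.2238·0.1 + 0.0176·0.21
      = 0.01208 + 0.024867 + 0.002088 + 0.03157 + 0.02238 + 0.003696 = 0.096681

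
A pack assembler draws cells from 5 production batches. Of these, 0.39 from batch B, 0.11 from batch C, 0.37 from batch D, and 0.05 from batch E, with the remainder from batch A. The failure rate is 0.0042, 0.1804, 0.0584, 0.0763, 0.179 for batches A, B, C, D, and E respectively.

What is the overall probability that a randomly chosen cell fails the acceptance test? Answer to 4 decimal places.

P(A) = 1 − (0.39 + 0.11 + 0.37 + 0.05) = 0.08.
P(F) = P(F|A)·P(A) + P(F|B)·P(B) + P(F|C)·P(C) + P(F|D)·P(D) + P(F|E)·P(E)
      = 0.0042·0.08 + 0.1804·0.39 + 0.0584·0.11 + 0.0763·0.37 + 0.179·0.05
      = 0.000336 + 0.070356 + 0.006424 + 0.028231 + 0.00895 = 0.114297

0.1143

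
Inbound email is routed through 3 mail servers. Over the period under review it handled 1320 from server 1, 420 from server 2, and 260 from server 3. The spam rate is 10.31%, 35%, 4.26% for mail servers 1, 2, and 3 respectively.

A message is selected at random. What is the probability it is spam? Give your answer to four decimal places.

Total: 1320 + 420 + 260 = 2000.
P(1) = 1320/2000 = 0.66. P(2) = 420/2000 = 0.21. P(3) = 260/2000 = 0.13.
By the law of total probability,
P(S) = P(S|1)·P(1) + P(S|2)·P(2) + P(S|3)·P(3)
      = 0.1031·0.66 + 0.35·0.21 + 0.0426·0.13
      = 0.068046 + 0.0735 + 0.005538 = 0.147084

P(S) ≈ 0.1471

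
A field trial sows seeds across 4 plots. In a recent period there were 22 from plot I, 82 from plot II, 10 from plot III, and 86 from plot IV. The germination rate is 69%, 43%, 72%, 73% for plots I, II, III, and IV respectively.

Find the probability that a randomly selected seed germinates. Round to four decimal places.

Total: 22 + 82 + 10 + 86 = 200.
P(I) = 22/200 = 0.11. P(II) = 82/200 = 0.41. P(III) = 10/200 = 0.05. P(IV) = 86/200 = 0.43.
P(G) = P(G|I)·P(I) + P(G|II)·P(II) + P(G|III)·P(III) + P(G|IV)·P(IV)
      = 0.69·0.11 + 0.43·0.41 + 0.72·0.05 + 0.73·0.43
      = 0.0759 + 0.1763 + 0.036 + 0.3139 = 0.6021

0.6021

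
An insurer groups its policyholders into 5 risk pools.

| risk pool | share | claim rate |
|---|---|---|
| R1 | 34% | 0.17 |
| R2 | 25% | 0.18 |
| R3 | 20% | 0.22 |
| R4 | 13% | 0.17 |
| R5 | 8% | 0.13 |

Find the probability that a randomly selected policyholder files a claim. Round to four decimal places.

P(C) = P(C|R1)·P(R1) + P(C|R2)·P(R2) + P(C|R3)·P(R3) + P(C|R4)·P(R4) + P(C|R5)·P(R5)
      = 0.17·0.34 + 0.18·0.25 + 0.22·0.2 + 0.17·0.13 + 0.13·0.08
      = 0.0578 + 0.045 + 0.044 + 0.0221 + 0.0104 = 0.1793

0.1793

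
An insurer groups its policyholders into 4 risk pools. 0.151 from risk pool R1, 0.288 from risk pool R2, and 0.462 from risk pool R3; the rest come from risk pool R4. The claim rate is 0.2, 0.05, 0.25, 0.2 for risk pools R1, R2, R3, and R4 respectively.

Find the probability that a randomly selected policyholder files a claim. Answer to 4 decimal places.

P(R4) = 1 − (0.151 + 0.288 + 0.462) = 0.099.
Summing over the partition,
P(C) = P(C|R1)·P(R1) + P(C|R2)·P(R2) + P(C|R3)·P(R3) + P(C|R4)·P(R4)
      = 0.2·0.151 + 0.05·0.288 + 0.25·0.462 + 0.2·0.099
      = 0.0302 + 0.0144 + 0.1155 + 0.0198 = 0.1799

0.1799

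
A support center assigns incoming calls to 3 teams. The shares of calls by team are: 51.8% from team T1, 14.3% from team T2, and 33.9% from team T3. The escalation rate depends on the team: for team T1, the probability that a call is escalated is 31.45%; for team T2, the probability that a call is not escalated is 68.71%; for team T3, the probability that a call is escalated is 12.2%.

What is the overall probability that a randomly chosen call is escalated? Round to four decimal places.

P(E|T2) = 1 − 0.6871 = 0.3129.
P(E) = P(E|T1)·P(T1) + P(E|T2)·P(T2) + P(E|T3)·P(T3)
      = 0.3145·0.518 + 0.3129·0.143 + 0.122·0.339
      = 0.162911 + 0.0447447 + 0.041358 = 0.2490137

0.2490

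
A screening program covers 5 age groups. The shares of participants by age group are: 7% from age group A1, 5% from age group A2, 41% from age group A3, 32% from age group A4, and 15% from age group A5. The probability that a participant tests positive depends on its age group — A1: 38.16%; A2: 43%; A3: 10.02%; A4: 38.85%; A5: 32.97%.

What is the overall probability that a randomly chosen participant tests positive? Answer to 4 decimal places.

P(T) ≈ 0.2631

By the law of total probability,
P(T) = P(T|A1)·P(A1) + P(T|A2)·P(A2) + P(T|A3)·P(A3) + P(T|A4)·P(A4) + P(T|A5)·P(A5)
      = 0.3816·0.07 + 0.43·0.05 + 0.1002·0.41 + 0.3885·0.32 + 0.3297·0.15
      = 0.026712 + 0.0215 + 0.041082 + 0.12432 + 0.049455 = 0.263069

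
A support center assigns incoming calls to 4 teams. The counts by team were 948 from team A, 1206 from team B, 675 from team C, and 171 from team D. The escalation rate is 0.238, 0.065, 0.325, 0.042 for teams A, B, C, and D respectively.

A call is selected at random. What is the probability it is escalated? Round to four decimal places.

Total: 948 + 1206 + 675 + 171 = 3000.
P(A) = 948/3000 = 0.316. P(B) = 1206/3000 = 0.402. P(C) = 675/3000 = 0.225. P(D) = 171/3000 = 0.057.
Using total probability over the partition,
P(E) = P(E|A)·P(A) + P(E|B)·P(B) + P(E|C)·P(C) + P(E|D)·P(D)
      = 0.238·0.316 + 0.065·0.402 + 0.325·0.225 + 0.042·0.057
      = 0.075208 + 0.02613 + 0.073125 + 0.002394 = 0.176857

0.1769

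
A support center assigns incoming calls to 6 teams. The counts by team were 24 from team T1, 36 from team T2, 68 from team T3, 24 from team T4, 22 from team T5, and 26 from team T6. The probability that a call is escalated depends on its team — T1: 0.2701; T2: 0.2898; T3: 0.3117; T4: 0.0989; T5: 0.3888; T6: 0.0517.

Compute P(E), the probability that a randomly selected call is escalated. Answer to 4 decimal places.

P(E) ≈ 0.2519

Total: 24 + 36 + 68 + 24 + 22 + 26 = 200.
P(T1) = 24/200 = 0.12. P(T2) = 36/200 = 0.18. P(T3) = 68/200 = 0.34. P(T4) = 24/200 = 0.12. P(T5) = 22/200 = 0.11. P(T6) = 26/200 = 0.13.
Summing over the partition,
P(E) = P(E|T1)·P(T1) + P(E|T2)·P(T2) + P(E|T3)·P(T3) + P(E|T4)·P(T4) + P(E|T5)·P(T5) + P(E|T6)·P(T6)
      = 0.2701·0.12 + 0.2898·0.18 + 0.3117·0.34 + 0.0989·0.12 + 0.3888·0.11 + 0.0517·0.13
      = 0.032412 + 0.052164 + 0.105978 + 0.011868 + 0.042768 + 0.006721 = 0.251911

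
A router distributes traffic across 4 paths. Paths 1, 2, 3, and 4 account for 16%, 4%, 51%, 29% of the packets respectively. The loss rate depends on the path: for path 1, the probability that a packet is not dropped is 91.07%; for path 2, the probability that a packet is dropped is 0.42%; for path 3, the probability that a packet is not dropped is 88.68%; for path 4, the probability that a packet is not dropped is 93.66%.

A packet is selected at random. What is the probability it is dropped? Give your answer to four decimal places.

P(L|1) = 1 − 0.9107 = 0.0893.
P(L|3) = 1 − 0.8868 = 0.1132.
P(L|4) = 1 − 0.9366 = 0.0634.
P(L) = P(L|1)·P(1) + P(L|2)·P(2) + P(L|3)·P(3) + P(L|4)·P(4)
      = 0.0893·0.16 + 0.0042·0.04 + 0.1132·0.51 + 0.0634·0.29
      = 0.014288 + 0.000168 + 0.057732 + 0.018386 = 0.090574

P(L) ≈ 0.0906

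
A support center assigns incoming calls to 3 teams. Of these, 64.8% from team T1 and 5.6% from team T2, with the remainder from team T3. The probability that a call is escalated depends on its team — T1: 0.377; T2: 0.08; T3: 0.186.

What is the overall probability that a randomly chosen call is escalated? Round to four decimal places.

0.3038

P(T3) = 1 − (0.648 + 0.056) = 0.296.
P(E) = P(E|T1)·P(T1) + P(E|T2)·P(T2) + P(E|T3)·P(T3)
      = 0.377·0.648 + 0.08·0.056 + 0.186·0.296
      = 0.244296 + 0.00448 + 0.055056 = 0.303832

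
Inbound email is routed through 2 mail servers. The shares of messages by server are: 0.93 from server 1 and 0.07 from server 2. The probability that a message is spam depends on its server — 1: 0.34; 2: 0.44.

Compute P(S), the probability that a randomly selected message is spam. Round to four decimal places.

P(S) = P(S|1)·P(1) + P(S|2)·P(2)
      = 0.34·0.93 + 0.44·0.07
      = 0.3162 + 0.0308 = 0.347

0.3470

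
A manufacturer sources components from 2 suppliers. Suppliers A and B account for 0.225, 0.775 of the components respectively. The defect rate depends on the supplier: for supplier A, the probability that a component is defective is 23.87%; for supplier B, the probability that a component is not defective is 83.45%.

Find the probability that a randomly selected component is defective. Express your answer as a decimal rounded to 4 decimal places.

0.1820

P(D|B) = 1 − 0.8345 = 0.1655.
P(D) = P(D|A)·P(A) + P(D|B)·P(B)
      = 0.2387·0.225 + 0.1655·0.775
      = 0.0537075 + 0.1282625 = 0.18197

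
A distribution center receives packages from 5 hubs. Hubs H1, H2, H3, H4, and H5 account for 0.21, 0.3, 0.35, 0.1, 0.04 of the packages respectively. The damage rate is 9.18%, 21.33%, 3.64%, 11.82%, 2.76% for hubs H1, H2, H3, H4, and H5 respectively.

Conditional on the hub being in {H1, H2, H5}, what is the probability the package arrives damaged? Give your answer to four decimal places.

Let S = {H1, H2, H5}.
P(S) = 0.21 + 0.3 + 0.04 = 0.55.
P(D ∩ S) = 0.0918·0.21 + 0.2133·0.3 + 0.0276·0.04 = 0.019278 + 0.06399 + 0.001104 = 0.084372.
P(D | S) = 0.084372 / 0.55 = 0.153404…

P(D|S) ≈ 0.1534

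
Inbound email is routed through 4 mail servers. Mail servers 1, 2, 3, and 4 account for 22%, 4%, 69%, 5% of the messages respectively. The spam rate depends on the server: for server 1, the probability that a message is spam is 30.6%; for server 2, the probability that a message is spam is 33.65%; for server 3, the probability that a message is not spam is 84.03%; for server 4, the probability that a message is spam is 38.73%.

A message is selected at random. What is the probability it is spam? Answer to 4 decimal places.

0.2103

P(S|3) = 1 − 0.8403 = 0.1597.
P(S) = P(S|1)·P(1) + P(S|2)·P(2) + P(S|3)·P(3) + P(S|4)·P(4)
      = 0.306·0.22 + 0.3365·0.04 + 0.1597·0.69 + 0.3873·0.05
      = 0.06732 + 0.01346 + 0.110193 + 0.019365 = 0.210338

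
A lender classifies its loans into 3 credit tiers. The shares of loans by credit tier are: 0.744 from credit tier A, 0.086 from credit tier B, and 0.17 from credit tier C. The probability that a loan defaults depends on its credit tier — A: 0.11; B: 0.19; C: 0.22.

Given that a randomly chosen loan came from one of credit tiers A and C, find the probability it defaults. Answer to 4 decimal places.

P(D|S) ≈ 0.1305

Let S = {A, C}.
P(S) = 0.744 + 0.17 = 0.914.
P(D ∩ S) = 0.11·0.744 + 0.22·0.17 = 0.08184 + 0.0374 = 0.11924.
P(D | S) = 0.11924 / 0.914 = 0.130460…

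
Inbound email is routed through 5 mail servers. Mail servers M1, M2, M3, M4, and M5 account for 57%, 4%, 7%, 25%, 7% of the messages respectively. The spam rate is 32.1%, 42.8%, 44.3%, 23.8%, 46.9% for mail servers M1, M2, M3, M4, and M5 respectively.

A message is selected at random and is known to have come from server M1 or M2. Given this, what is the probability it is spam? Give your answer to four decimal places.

Let J = {M1, M2}.
P(J) = 0.57 + 0.04 = 0.61.
P(S ∩ J) = 0.321·0.57 + 0.428·0.04 = 0.18297 + 0.01712 = 0.20009.
P(S | J) = 0.20009 / 0.61 = 0.328016…

0.3280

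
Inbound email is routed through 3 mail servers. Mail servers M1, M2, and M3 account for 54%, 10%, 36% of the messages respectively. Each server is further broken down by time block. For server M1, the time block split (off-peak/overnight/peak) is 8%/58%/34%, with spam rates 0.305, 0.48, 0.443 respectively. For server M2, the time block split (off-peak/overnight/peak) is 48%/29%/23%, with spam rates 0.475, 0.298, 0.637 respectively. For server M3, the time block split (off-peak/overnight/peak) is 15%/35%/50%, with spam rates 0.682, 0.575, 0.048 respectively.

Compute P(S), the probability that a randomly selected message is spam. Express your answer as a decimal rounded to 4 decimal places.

P(S) ≈ 0.4089

P(S|M1) = 0.08·0.305 + 0.58·0.48 + 0.34·0.443 = 0.0244 + 0.2784 + 0.15062 = 0.45342
P(S|M2) = 0.48·0.475 + 0.29·0.298 + 0.23·0.637 = 0.228 + 0.08642 + 0.14651 = 0.46093
P(S|M3) = 0.15·0.682 + 0.35·0.575 + 0.5·0.048 = 0.1023 + 0.20125 + 0.024 = 0.32755
Then overall,
P(S) = 0.54·0.45342 + 0.1·0.46093 + 0.36·0.32755
      = 0.2448468 + 0.046093 + 0.117918 = 0.4088578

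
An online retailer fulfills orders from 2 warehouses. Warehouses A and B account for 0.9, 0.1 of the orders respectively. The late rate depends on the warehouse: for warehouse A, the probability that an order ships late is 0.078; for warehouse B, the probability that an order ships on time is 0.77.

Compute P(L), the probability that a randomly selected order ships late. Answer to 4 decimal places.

P(L) ≈ 0.0932

P(L|B) = 1 − 0.77 = 0.23.
P(L) = P(L|A)·P(A) + P(L|B)·P(B)
      = 0.078·0.9 + 0.23·0.1
      = 0.0702 + 0.023 = 0.0932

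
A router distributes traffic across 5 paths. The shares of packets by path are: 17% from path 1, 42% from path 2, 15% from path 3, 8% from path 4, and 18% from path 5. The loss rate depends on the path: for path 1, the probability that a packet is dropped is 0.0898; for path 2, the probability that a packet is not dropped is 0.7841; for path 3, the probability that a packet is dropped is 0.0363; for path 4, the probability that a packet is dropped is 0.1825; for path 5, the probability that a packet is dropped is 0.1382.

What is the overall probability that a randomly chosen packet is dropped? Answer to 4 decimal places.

P(L) ≈ 0.1509

P(L|2) = 1 − 0.7841 = 0.2159.
P(L) = P(L|1)·P(1) + P(L|2)·P(2) + P(L|3)·P(3) + P(L|4)·P(4) + P(L|5)·P(5)
      = 0.0898·0.17 + 0.2159·0.42 + 0.0363·0.15 + 0.1825·0.08 + 0.1382·0.18
      = 0.015266 + 0.090678 + 0.005445 + 0.0146 + 0.024876 = 0.150865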